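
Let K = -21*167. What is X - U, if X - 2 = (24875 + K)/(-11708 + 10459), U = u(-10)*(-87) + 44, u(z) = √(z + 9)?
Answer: -73826/1249 + 87*I ≈ -59.108 + 87.0*I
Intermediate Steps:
K = -3507
u(z) = √(9 + z)
U = 44 - 87*I (U = √(9 - 10)*(-87) + 44 = √(-1)*(-87) + 44 = I*(-87) + 44 = -87*I + 44 = 44 - 87*I ≈ 44.0 - 87.0*I)
X = -18870/1249 (X = 2 + (24875 - 3507)/(-11708 + 10459) = 2 + 21368/(-1249) = 2 + 21368*(-1/1249) = 2 - 21368/1249 = -18870/1249 ≈ -15.108)
X - U = -18870/1249 - (44 - 87*I) = -18870/1249 + (-44 + 87*I) = -73826/1249 + 87*I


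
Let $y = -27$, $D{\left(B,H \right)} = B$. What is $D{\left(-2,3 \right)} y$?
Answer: $54$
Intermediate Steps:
$D{\left(-2,3 \right)} y = \left(-2\right) \left(-27\right) = 54$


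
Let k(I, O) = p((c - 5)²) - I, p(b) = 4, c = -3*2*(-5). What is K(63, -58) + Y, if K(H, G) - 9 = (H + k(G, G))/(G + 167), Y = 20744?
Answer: 2262202/109 ≈ 20754.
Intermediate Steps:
c = 30 (c = -6*(-5) = 30)
k(I, O) = 4 - I
K(H, G) = 9 + (4 + H - G)/(167 + G) (K(H, G) = 9 + (H + (4 - G))/(G + 167) = 9 + (4 + H - G)/(167 + G))
K(63, -58) + Y = (1507 + 63 + 8*(-58))/(167 - 58) + 20744 = (1507 + 63 - 464)/109 + 20744 = (1/109)*1106 + 20744 = 1106/109 + 20744 = 2262202/109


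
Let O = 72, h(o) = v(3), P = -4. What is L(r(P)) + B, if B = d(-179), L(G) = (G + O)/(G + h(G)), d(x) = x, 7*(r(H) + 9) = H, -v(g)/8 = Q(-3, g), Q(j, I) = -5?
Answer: -37690/213 ≈ -176.95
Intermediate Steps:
v(g) = 40 (v(g) = -8*(-5) = 40)
h(o) = 40
r(H) = -9 + H/7
L(G) = (72 + G)/(40 + G) (L(G) = (G + 72)/(G + 40) = (72 + G)/(40 + G))
B = -179
L(r(P)) + B = (72 + (-9 + (⅐)*(-4)))/(40 + (-9 + (⅐)*(-4))) - 179 = (72 + (-9 - 4/7))/(40 + (-9 - 4/7)) - 179 = (72 - 67/7)/(40 - 67/7) - 179 = (437/7)/(213/7) - 179 = (7/213)*(437/7) - 179 = 437/213 - 179 = -37690/213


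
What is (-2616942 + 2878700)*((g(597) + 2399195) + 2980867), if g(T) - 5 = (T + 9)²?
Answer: 1504402538674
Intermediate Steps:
g(T) = 5 + (9 + T)² (g(T) = 5 + (T + 9)² = 5 + (9 + T)²)
(-2616942 + 2878700)*((g(597) + 2399195) + 2980867) = (-2616942 + 2878700)*(((5 + (9 + 597)²) + 2399195) + 2980867) = 261758*(((5 + 606²) + 2399195) + 2980867) = 261758*(((5 + 367236) + 2399195) + 2980867) = 261758*((367241 + 2399195) + 2980867) = 261758*(2766436 + 2980867) = 261758*5747303 = 1504402538674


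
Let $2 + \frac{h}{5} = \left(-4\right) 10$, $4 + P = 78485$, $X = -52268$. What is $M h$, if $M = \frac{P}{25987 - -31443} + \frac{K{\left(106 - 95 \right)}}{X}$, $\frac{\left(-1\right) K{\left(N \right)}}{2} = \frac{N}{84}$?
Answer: $- \frac{86143258933}{300175124} \approx -286.98$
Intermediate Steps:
$K{\left(N \right)} = - \frac{N}{42}$ ($K{\left(N \right)} = - 2 \frac{N}{84} = - \frac{N}{42}$)
$P = 78481$ ($P = -4 + 78485 = 78481$)
$M = \frac{86143258933}{63036776040}$ ($M = \frac{78481}{25987 - -31443} + \frac{\left(- \frac{1}{42}\right) \left(106 - 95\right)}{-52268} = \frac{78481}{25987 + 31443} + \left(- \frac{1}{42}\right) 11 \left(- \frac{1}{52268}\right) = \frac{78481}{57430} - - \frac{11}{2195256} = 78481 \cdot \frac{1}{57430} + \frac{11}{2195256} = \frac{78481}{57430} + \frac{11}{2195256} = \frac{86143258933}{63036776040} \approx 1.3666$)
$h = -210$ ($h = -10 + 5 \left(\left(-4\right) 10\right) = -10 + 5 \left(-40\right) = -10 - 200 = -210$)
$M h = \frac{86143258933}{63036776040} \left(-210\right) = - \frac{86143258933}{300175124}$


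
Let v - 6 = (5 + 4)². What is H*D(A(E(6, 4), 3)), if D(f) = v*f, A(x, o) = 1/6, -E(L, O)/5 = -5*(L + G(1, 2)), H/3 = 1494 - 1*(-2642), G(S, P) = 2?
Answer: 179916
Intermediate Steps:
v = 87 (v = 6 + (5 + 4)² = 6 + 9² = 6 + 81 = 87)
H = 12408 (H = 3*(1494 - 1*(-2642)) = 3*(1494 + 2642) = 3*4136 = 12408)
E(L, O) = 50 + 25*L (E(L, O) = -(-25)*(L + 2) = -(-25)*(2 + L) = -5*(-10 - 5*L) = 50 + 25*L)
A(x, o) = ⅙
D(f) = 87*f
H*D(A(E(6, 4), 3)) = 12408*(87*(⅙)) = 12408*(29/2) = 179916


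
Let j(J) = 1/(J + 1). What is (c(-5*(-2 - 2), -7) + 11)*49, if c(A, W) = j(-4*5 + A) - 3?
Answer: 441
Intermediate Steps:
j(J) = 1/(1 + J)
c(A, W) = -3 + 1/(-19 + A) (c(A, W) = 1/(1 + (-4*5 + A)) - 3 = 1/(1 + (-20 + A)) - 3 = 1/(-19 + A) - 3 = -3 + 1/(-19 + A))
(c(-5*(-2 - 2), -7) + 11)*49 = ((58 - (-15)*(-2 - 2))/(-19 - 5*(-2 - 2)) + 11)*49 = ((58 - (-15)*(-4))/(-19 - 5*(-4)) + 11)*49 = ((58 - 3*20)/(-19 + 20) + 11)*49 = ((58 - 60)/1 + 11)*49 = (1*(-2) + 11)*49 = (-2 + 11)*49 = 9*49 = 441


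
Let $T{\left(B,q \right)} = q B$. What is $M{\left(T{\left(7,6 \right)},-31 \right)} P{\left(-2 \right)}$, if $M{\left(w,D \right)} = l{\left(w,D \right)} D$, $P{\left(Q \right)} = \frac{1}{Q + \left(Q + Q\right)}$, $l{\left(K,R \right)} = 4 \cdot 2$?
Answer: $\frac{124}{3} \approx 41.333$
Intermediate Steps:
$l{\left(K,R \right)} = 8$
$T{\left(B,q \right)} = B q$
$P{\left(Q \right)} = \frac{1}{3 Q}$ ($P{\left(Q \right)} = \frac{1}{Q + 2 Q} = \frac{1}{3 Q}$)
$M{\left(w,D \right)} = 8 D$
$M{\left(T{\left(7,6 \right)},-31 \right)} P{\left(-2 \right)} = 8 \left(-31\right) \frac{1}{3 \left(-2\right)} = - 248 \cdot \frac{1}{3} \left(- \frac{1}{2}\right) = \left(-248\right) \left(- \frac{1}{6}\right) = \frac{124}{3}$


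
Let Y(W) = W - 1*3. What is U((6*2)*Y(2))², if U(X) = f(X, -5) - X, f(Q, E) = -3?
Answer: 81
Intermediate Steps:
Y(W) = -3 + W (Y(W) = W - 3 = -3 + W)
U(X) = -3 - X
U((6*2)*Y(2))² = (-3 - 6*2*(-3 + 2))² = (-3 - 12*(-1))² = (-3 - 1*(-12))² = (-3 + 12)² = 9² = 81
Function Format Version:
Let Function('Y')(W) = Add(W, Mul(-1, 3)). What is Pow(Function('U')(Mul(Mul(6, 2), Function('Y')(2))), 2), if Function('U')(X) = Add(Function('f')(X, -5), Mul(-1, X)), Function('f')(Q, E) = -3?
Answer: 81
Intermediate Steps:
Function('Y')(W) = Add(-3, W) (Function('Y')(W) = Add(W, -3) = Add(-3, W))
Function('U')(X) = Add(-3, Mul(-1, X))
Pow(Function('U')(Mul(Mul(6, 2), Function('Y')(2))), 2) = Pow(Add(-3, Mul(-1, Mul(Mul(6, 2), Add(-3, 2)))), 2) = Pow(Add(-3, Mul(-1, Mul(12, -1))), 2) = Pow(Add(-3, Mul(-1, -12)), 2) = Pow(Add(-3, 12), 2) = Pow(9, 2) = 81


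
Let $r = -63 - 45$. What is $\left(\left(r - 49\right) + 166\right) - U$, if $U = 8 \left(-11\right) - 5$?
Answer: $102$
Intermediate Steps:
$r = -108$ ($r = -63 - 45 = -108$)
$U = -93$ ($U = -88 - 5 = -93$)
$\left(\left(r - 49\right) + 166\right) - U = \left(\left(-108 - 49\right) + 166\right) - -93 = \left(-157 + 166\right) + 93 = 9 + 93 = 102$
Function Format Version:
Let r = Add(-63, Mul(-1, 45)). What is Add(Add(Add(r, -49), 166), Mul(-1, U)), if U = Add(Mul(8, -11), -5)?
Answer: 102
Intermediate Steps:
r = -108 (r = Add(-63, -45) = -108)
U = -93 (U = Add(-88, -5) = -93)
Add(Add(Add(r, -49), 166), Mul(-1, U)) = Add(Add(Add(-108, -49), 166), Mul(-1, -93)) = Add(Add(-157, 166), 93) = Add(9, 93) = 102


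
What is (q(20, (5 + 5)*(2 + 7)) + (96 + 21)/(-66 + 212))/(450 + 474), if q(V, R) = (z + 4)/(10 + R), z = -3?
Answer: 5923/6745200 ≈ 0.00087811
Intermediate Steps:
q(V, R) = 1/(10 + R) (q(V, R) = (-3 + 4)/(10 + R) = 1/(10 + R))
(q(20, (5 + 5)*(2 + 7)) + (96 + 21)/(-66 + 212))/(450 + 474) = (1/(10 + (5 + 5)*(2 + 7)) + (96 + 21)/(-66 + 212))/(450 + 474) = (1/(10 + 10*9) + 117/146)/924 = (1/(10 + 90) + 117*(1/146))*(1/924) = (1/100 + 117/146)*(1/924) = (5923/7300)*(1/924) = 5923/6745200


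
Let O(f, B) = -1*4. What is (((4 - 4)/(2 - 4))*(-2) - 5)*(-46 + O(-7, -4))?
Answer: 250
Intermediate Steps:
O(f, B) = -4
(((4 - 4)/(2 - 4))*(-2) - 5)*(-46 + O(-7, -4)) = (((4 - 4)/(2 - 4))*(-2) - 5)*(-46 - 4) = ((0/(-2))*(-2) - 5)*(-50) = ((0*(-1/2))*(-2) - 5)*(-50) = (0*(-2) - 5)*(-50) = (0 - 5)*(-50) = -5*(-50) = 250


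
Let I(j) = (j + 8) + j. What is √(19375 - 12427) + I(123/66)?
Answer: 129/11 + 6*√193 ≈ 95.082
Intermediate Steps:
I(j) = 8 + 2*j (I(j) = (8 + j) + j = 8 + 2*j)
√(19375 - 12427) + I(123/66) = √(19375 - 12427) + (8 + 2*(123/66)) = √6948 + (8 + 2*(123*(1/66))) = 6*√193 + (8 + 2*(41/22)) = 6*√193 + (8 + 41/11) = 6*√193 + 129/11 = 129/11 + 6*√193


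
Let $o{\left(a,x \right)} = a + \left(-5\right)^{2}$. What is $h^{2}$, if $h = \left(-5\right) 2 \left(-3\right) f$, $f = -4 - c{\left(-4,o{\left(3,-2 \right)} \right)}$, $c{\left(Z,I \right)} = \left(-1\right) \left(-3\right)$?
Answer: $44100$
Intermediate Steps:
$o{\left(a,x \right)} = 25 + a$ ($o{\left(a,x \right)} = a + 25 = 25 + a$)
$c{\left(Z,I \right)} = 3$
$f = -7$ ($f = -4 - 3 = -7$)
$h = -210$ ($h = \left(-5\right) 2 \left(-3\right) \left(-7\right) = \left(-10\right) \left(-3\right) \left(-7\right) = 30 \left(-7\right) = -210$)
$h^{2} = \left(-210\right)^{2} = 44100$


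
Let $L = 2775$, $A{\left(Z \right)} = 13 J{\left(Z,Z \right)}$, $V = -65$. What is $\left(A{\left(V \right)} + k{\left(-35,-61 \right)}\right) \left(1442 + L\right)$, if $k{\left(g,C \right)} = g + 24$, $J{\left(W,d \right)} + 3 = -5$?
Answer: $-484955$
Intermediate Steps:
$J{\left(W,d \right)} = -8$ ($J{\left(W,d \right)} = -3 - 5 = -8$)
$A{\left(Z \right)} = -104$ ($A{\left(Z \right)} = 13 \left(-8\right) = -104$)
$k{\left(g,C \right)} = 24 + g$
$\left(A{\left(V \right)} + k{\left(-35,-61 \right)}\right) \left(1442 + L\right) = \left(-104 + \left(24 - 35\right)\right) \left(1442 + 2775\right) = \left(-104 - 11\right) 4217 = \left(-115\right) 4217 = -484955$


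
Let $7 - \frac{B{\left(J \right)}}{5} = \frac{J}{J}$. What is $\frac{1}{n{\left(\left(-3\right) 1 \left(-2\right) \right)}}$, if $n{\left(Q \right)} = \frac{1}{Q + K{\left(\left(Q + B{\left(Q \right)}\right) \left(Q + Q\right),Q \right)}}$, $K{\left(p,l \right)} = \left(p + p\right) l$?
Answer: $5190$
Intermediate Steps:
$B{\left(J \right)} = 30$ ($B{\left(J \right)} = 35 - 5 \frac{J}{J} = 35 - 5 = 30$)
$K{\left(p,l \right)} = 2 l p$ ($K{\left(p,l \right)} = 2 p l = 2 l p$)
$n{\left(Q \right)} = \frac{1}{Q + 4 Q^{2} \left(30 + Q\right)}$ ($n{\left(Q \right)} = \frac{1}{Q + 2 Q \left(Q + 30\right) \left(Q + Q\right)} = \frac{1}{Q + 2 Q \left(30 + Q\right) 2 Q} = \frac{1}{Q + 2 Q 2 Q \left(30 + Q\right)} = \frac{1}{Q + 4 Q^{2} \left(30 + Q\right)}$)
$\frac{1}{n{\left(\left(-3\right) 1 \left(-2\right) \right)}} = \frac{1}{\frac{1}{\left(-3\right) 1 \left(-2\right)} \frac{1}{1 + 4 \left(-3\right) 1 \left(-2\right) \left(30 + \left(-3\right) 1 \left(-2\right)\right)}} = \frac{1}{\frac{1}{\left(-3\right) \left(-2\right)} \frac{1}{1 + 4 \left(\left(-3\right) \left(-2\right)\right) \left(30 - -6\right)}} = \frac{1}{\frac{1}{6} \frac{1}{1 + 4 \cdot 6 \left(30 + 6\right)}} = \frac{1}{\frac{1}{6} \frac{1}{1 + 4 \cdot 6 \cdot 36}} = \frac{1}{\frac{1}{6} \frac{1}{1 + 864}} = \frac{1}{\frac{1}{6} \cdot \frac{1}{865}} = \frac{1}{\frac{1}{5190}} = 5190$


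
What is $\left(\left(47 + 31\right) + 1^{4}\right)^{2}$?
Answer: $6241$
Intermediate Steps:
$\left(\left(47 + 31\right) + 1^{4}\right)^{2} = \left(78 + 1\right)^{2} = 79^{2} = 6241$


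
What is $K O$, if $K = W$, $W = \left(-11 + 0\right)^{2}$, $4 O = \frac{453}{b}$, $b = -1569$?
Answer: $- \frac{18271}{2092} \approx -8.7337$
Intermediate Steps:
$O = - \frac{151}{2092}$ ($O = \frac{453 \frac{1}{-1569}}{4} = \frac{453 \left(- \frac{1}{1569}\right)}{4} = \frac{1}{4} \left(- \frac{151}{523}\right) = - \frac{151}{2092} \approx -0.07218$)
$W = 121$ ($W = \left(-11\right)^{2} = 121$)
$K = 121$
$K O = 121 \left(- \frac{151}{2092}\right) = - \frac{18271}{2092}$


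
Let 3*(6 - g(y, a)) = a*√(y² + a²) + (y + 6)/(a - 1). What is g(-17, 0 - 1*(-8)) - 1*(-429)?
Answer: 9146/21 - 8*√353/3 ≈ 385.42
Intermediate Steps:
g(y, a) = 6 - a*√(a² + y²)/3 - (6 + y)/(3*(-1 + a)) (g(y, a) = 6 - (a*√(y² + a²) + (y + 6)/(a - 1))/3 = 6 - (a*√(a² + y²) + (6 + y)/(-1 + a))/3 = 6 + (-a*√(a² + y²)/3 - (6 + y)/(3*(-1 + a))) = 6 - a*√(a² + y²)/3 - (6 + y)/(3*(-1 + a)))
g(-17, 0 - 1*(-8)) - 1*(-429) = (-24 - 1*(-17) + 18*(0 - 1*(-8)) + (0 - 1*(-8))*√((0 - 1*(-8))² + (-17)²) - (0 - 1*(-8))²*√((0 - 1*(-8))² + (-17)²))/(3*(-1 + (0 - 1*(-8)))) - 1*(-429) = (-24 + 17 + 18*(0 + 8) + (0 + 8)*√((0 + 8)² + 289) - (0 + 8)²*√((0 + 8)² + 289))/(3*(-1 + (0 + 8))) + 429 = (-24 + 17 + 18*8 + 8*√(8² + 289) - 1*8²*√(8² + 289))/(3*(-1 + 8)) + 429 = (⅓)*(-24 + 17 + 144 + 8*√(64 + 289) - 1*64*√(64 + 289))/7 + 429 = (⅓)*(⅐)*(-24 + 17 + 144 + 8*√353 - 1*64*√353) + 429 = (⅓)*(⅐)*(-24 + 17 + 144 + 8*√353 - 64*√353) + 429 = (⅓)*(⅐)*(137 - 56*√353) + 429 = (137/21 - 8*√353/3) + 429 = 9146/21 - 8*√353/3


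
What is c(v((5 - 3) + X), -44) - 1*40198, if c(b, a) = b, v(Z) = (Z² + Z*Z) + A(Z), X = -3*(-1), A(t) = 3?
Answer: -40145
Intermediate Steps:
X = 3
v(Z) = 3 + 2*Z² (v(Z) = (Z² + Z*Z) + 3 = (Z² + Z²) + 3 = 2*Z² + 3 = 3 + 2*Z²)
c(v((5 - 3) + X), -44) - 1*40198 = (3 + 2*((5 - 3) + 3)²) - 1*40198 = (3 + 2*(2 + 3)²) - 40198 = (3 + 2*5²) - 40198 = (3 + 2*25) - 40198 = (3 + 50) - 40198 = 53 - 40198 = -40145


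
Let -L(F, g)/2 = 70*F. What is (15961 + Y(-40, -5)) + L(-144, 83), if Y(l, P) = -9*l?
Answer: 36481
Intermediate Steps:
L(F, g) = -140*F
(15961 + Y(-40, -5)) + L(-144, 83) = (15961 - 9*(-40)) - 140*(-144) = (15961 + 360) + 20160 = 16321 + 20160 = 36481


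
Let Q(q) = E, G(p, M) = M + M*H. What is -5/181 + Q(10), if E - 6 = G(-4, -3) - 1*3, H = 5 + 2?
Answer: -3806/181 ≈ -21.028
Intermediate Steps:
H = 7
G(p, M) = 8*M (G(p, M) = M + M*7 = M + 7*M = 8*M)
E = -21 (E = 6 + (8*(-3) - 1*3) = 6 + (-24 - 3) = 6 - 27 = -21)
Q(q) = -21
-5/181 + Q(10) = -5/181 - 21 = -3806/181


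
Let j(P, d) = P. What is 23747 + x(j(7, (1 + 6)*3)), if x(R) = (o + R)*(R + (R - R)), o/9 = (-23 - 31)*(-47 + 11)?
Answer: 146268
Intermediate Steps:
o = 17496 (o = 9*((-23 - 31)*(-47 + 11)) = 9*(-54*(-36)) = 9*1944 = 17496)
x(R) = R*(17496 + R) (x(R) = (17496 + R)*(R + (R - R)) = (17496 + R)*(R + 0) = (17496 + R)*R = R*(17496 + R))
23747 + x(j(7, (1 + 6)*3)) = 23747 + 7*(17496 + 7) = 23747 + 7*17503 = 23747 + 122521 = 146268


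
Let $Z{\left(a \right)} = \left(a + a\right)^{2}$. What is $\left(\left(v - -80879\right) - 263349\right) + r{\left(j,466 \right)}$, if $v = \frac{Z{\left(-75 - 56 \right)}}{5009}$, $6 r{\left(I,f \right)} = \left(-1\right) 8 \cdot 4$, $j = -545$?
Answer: $- \frac{2741850902}{15027} \approx -1.8246 \cdot 10^{5}$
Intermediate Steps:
$Z{\left(a \right)} = 4 a^{2}$ ($Z{\left(a \right)} = \left(2 a\right)^{2} = 4 a^{2}$)
$r{\left(I,f \right)} = - \frac{16}{3}$ ($r{\left(I,f \right)} = \frac{\left(-1\right) 8 \cdot 4}{6} = \frac{\left(-8\right) 4}{6} = \frac{1}{6} \left(-32\right) = - \frac{16}{3}$)
$v = \frac{68644}{5009}$ ($v = \frac{4 \left(-75 - 56\right)^{2}}{5009} = 4 \left(-75 - 56\right)^{2} \cdot \frac{1}{5009} = 4 \left(-131\right)^{2} \cdot \frac{1}{5009} = 4 \cdot 17161 \cdot \frac{1}{5009} = 68644 \cdot \frac{1}{5009} = \frac{68644}{5009} \approx 13.704$)
$\left(\left(v - -80879\right) - 263349\right) + r{\left(j,466 \right)} = \left(\left(\frac{68644}{5009} - -80879\right) - 263349\right) - \frac{16}{3} = \left(\left(\frac{68644}{5009} + 80879\right) - 263349\right) - \frac{16}{3} = \left(\frac{405191555}{5009} - 263349\right) - \frac{16}{3} = - \frac{913923586}{5009} - \frac{16}{3} = - \frac{2741850902}{15027}$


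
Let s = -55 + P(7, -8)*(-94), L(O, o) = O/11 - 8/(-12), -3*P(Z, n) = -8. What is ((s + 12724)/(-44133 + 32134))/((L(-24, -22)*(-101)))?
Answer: -81961/12118990 ≈ -0.0067630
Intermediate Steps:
P(Z, n) = 8/3 (P(Z, n) = -⅓*(-8) = 8/3)
L(O, o) = ⅔ + O/11 (L(O, o) = O*(1/11) - 8*(-1/12) = O/11 + ⅔ = ⅔ + O/11)
s = -917/3 (s = -55 + (8/3)*(-94) = -55 - 752/3 = -917/3 ≈ -305.67)
((s + 12724)/(-44133 + 32134))/((L(-24, -22)*(-101))) = ((-917/3 + 12724)/(-44133 + 32134))/(((⅔ + (1/11)*(-24))*(-101))) = ((37255/3)/(-11999))/(((⅔ - 24/11)*(-101))) = ((37255/3)*(-1/11999))/((-50/33*(-101))) = -37255/(35997*5050/33) = -37255/35997*33/5050 = -81961/12118990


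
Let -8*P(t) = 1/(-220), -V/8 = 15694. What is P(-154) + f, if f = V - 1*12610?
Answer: -243165119/1760 ≈ -1.3816e+5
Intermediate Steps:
V = -125552 (V = -8*15694 = -125552)
P(t) = 1/1760 (P(t) = -⅛/(-220) = -⅛*(-1/220) = 1/1760)
f = -138162 (f = -125552 - 1*12610 = -125552 - 12610 = -138162)
P(-154) + f = 1/1760 - 138162 = -243165119/1760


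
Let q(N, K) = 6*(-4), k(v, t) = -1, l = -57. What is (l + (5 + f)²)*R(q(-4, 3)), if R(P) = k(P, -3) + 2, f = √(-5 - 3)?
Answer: -40 + 20*I*√2 ≈ -40.0 + 28.284*I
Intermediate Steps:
f = 2*I*√2 (f = √(-8) = 2*I*√2 ≈ 2.8284*I)
q(N, K) = -24
R(P) = 1 (R(P) = -1 + 2 = 1)
(l + (5 + f)²)*R(q(-4, 3)) = (-57 + (5 + 2*I*√2)²)*1 = -57 + (5 + 2*I*√2)²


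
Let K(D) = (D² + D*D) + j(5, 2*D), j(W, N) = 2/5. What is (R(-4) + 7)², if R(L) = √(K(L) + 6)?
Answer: 437/5 + 112*√15/5 ≈ 174.15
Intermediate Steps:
j(W, N) = ⅖ (j(W, N) = 2*(⅕) = ⅖)
K(D) = ⅖ + 2*D² (K(D) = (D² + D*D) + ⅖ = (D² + D²) + ⅖ = 2*D² + ⅖ = ⅖ + 2*D²)
R(L) = √(32/5 + 2*L²) (R(L) = √((⅖ + 2*L²) + 6) = √(32/5 + 2*L²))
(R(-4) + 7)² = (√(160 + 50*(-4)²)/5 + 7)² = (√(160 + 50*16)/5 + 7)² = (√(160 + 800)/5 + 7)² = (√960/5 + 7)² = ((8*√15)/5 + 7)² = (8*√15/5 + 7)² = (7 + 8*√15/5)²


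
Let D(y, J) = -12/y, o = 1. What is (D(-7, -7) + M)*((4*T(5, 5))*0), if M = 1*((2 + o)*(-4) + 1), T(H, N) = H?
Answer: 0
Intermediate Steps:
M = -11 (M = 1*((2 + 1)*(-4) + 1) = 1*(3*(-4) + 1) = 1*(-12 + 1) = 1*(-11) = -11)
(D(-7, -7) + M)*((4*T(5, 5))*0) = (-12/(-7) - 11)*((4*5)*0) = (-12*(-⅐) - 11)*(20*0) = (12/7 - 11)*0 = -65/7*0 = 0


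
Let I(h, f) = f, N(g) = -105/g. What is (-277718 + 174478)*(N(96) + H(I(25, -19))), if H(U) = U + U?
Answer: 16144155/4 ≈ 4.0360e+6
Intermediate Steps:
H(U) = 2*U
(-277718 + 174478)*(N(96) + H(I(25, -19))) = (-277718 + 174478)*(-105/96 + 2*(-19)) = -103240*(-105*1/96 - 38) = -103240*(-35/32 - 38) = -103240*(-1251/32) = 16144155/4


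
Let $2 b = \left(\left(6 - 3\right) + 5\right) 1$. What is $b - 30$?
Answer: $-26$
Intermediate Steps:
$b = 4$ ($b = \frac{\left(\left(6 - 3\right) + 5\right) 1}{2} = \frac{\left(3 + 5\right) 1}{2} = \frac{8 \cdot 1}{2} = \frac{1}{2} \cdot 8 = 4$)
$b - 30 = 4 - 30 = -26$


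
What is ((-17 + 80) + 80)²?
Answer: 20449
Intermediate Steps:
((-17 + 80) + 80)² = (63 + 80)² = 143² = 20449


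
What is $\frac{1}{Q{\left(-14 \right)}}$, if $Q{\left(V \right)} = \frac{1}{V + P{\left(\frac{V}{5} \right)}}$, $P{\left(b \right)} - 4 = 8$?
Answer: $-2$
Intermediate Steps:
$P{\left(b \right)} = 12$ ($P{\left(b \right)} = 4 + 8 = 12$)
$Q{\left(V \right)} = \frac{1}{12 + V}$ ($Q{\left(V \right)} = \frac{1}{V + 12} = \frac{1}{12 + V}$)
$\frac{1}{Q{\left(-14 \right)}} = \frac{1}{\frac{1}{12 - 14}} = \frac{1}{\frac{1}{-2}} = \frac{1}{- \frac{1}{2}} = -2$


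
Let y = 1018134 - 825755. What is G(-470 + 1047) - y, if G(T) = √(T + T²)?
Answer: -192379 + 17*√1154 ≈ -1.9180e+5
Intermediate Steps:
y = 192379
G(-470 + 1047) - y = √((-470 + 1047)*(1 + (-470 + 1047))) - 1*192379 = √(577*(1 + 577)) - 192379 = √(577*578) - 192379 = √333506 - 192379 = 17*√1154 - 192379 = -192379 + 17*√1154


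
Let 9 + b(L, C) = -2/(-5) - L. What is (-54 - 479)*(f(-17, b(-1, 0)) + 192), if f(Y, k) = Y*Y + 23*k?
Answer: -816023/5 ≈ -1.6320e+5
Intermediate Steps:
b(L, C) = -43/5 - L (b(L, C) = -9 + (-2/(-5) - L) = -9 + (-2*(-1/5) - L) = -9 + (2/5 - L) = -43/5 - L)
f(Y, k) = Y**2 + 23*k
(-54 - 479)*(f(-17, b(-1, 0)) + 192) = (-54 - 479)*(((-17)**2 + 23*(-43/5 - 1*(-1))) + 192) = -533*((289 + 23*(-43/5 + 1)) + 192) = -533*((289 + 23*(-38/5)) + 192) = -533*((289 - 874/5) + 192) = -533*(571/5 + 192) = -533*1531/5 = -816023/5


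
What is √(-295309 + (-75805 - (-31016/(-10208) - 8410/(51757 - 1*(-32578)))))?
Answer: I*√42976181423352697795/10761146 ≈ 609.19*I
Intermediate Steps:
√(-295309 + (-75805 - (-31016/(-10208) - 8410/(51757 - 1*(-32578))))) = √(-295309 + (-75805 - (-31016*(-1/10208) - 8410/(51757 + 32578)))) = √(-295309 + (-75805 - (3877/1276 - 8410/84335))) = √(-295309 + (-75805 - (3877/1276 - 8410*1/84335))) = √(-295309 + (-75805 - (3877/1276 - 1682/16867))) = √(-295309 + (-75805 - 1*63247127/21522292)) = √(-295309 + (-75805 - 63247127/21522292)) = √(-295309 - 1631560592187/21522292) = √(-7987287120415/21522292) = I*√42976181423352697795/10761146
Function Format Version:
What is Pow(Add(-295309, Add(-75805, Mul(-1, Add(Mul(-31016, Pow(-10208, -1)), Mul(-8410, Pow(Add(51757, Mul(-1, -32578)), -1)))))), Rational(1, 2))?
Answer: Mul(Rational(1, 10761146), I, Pow(42976181423352697795, Rational(1, 2))) ≈ Mul(609.19, I)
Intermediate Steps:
Pow(Add(-295309, Add(-75805, Mul(-1, Add(Mul(-31016, Pow(-10208, -1)), Mul(-8410, Pow(Add(51757, Mul(-1, -32578)), -1)))))), Rational(1, 2)) = Pow(Add(-295309, Add(-75805, Mul(-1, Add(Mul(-31016, Rational(-1, 10208)), Mul(-8410, Pow(Add(51757, 32578), -1)))))), Rational(1, 2)) = Pow(Add(-295309, Add(-75805, Mul(-1, Add(Rational(3877, 1276), Mul(-8410, Pow(84335, -1)))))), Rational(1, 2)) = Pow(Add(-295309, Add(-75805, Mul(-1, Add(Rational(3877, 1276), Mul(-8410, Rational(1, 84335)))))), Rational(1, 2)) = Pow(Add(-295309, Add(-75805, Mul(-1, Add(Rational(3877, 1276), Rational(-1682, 16867))))), Rational(1, 2)) = Pow(Add(-295309, Add(-75805, Mul(-1, Rational(63247127, 21522292)))), Rational(1, 2)) = Pow(Add(-295309, Add(-75805, Rational(-63247127, 21522292))), Rational(1, 2)) = Pow(Add(-295309, Rational(-1631560592187, 21522292)), Rational(1, 2)) = Pow(Rational(-7987287120415, 21522292), Rational(1, 2)) = Mul(Rational(1, 10761146), I, Pow(42976181423352697795, Rational(1, 2)))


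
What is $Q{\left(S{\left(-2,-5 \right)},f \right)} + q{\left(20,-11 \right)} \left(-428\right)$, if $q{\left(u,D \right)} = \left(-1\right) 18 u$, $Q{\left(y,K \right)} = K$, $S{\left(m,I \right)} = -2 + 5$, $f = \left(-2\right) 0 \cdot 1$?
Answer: $154080$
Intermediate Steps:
$f = 0$ ($f = 0 \cdot 1 = 0$)
$S{\left(m,I \right)} = 3$
$q{\left(u,D \right)} = - 18 u$
$Q{\left(S{\left(-2,-5 \right)},f \right)} + q{\left(20,-11 \right)} \left(-428\right) = 0 + \left(-18\right) 20 \left(-428\right) = 0 - -154080 = 0 + 154080 = 154080$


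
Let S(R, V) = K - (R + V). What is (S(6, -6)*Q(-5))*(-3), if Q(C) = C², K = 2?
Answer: -150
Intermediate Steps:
S(R, V) = 2 - R - V (S(R, V) = 2 - (R + V) = 2 + (-R - V) = 2 - R - V)
(S(6, -6)*Q(-5))*(-3) = ((2 - 1*6 - 1*(-6))*(-5)²)*(-3) = ((2 - 6 + 6)*25)*(-3) = (2*25)*(-3) = 50*(-3) = -150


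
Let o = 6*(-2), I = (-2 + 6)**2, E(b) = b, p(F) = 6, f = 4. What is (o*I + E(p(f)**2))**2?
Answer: 24336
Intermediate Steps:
I = 16 (I = 4**2 = 16)
o = -12
(o*I + E(p(f)**2))**2 = (-12*16 + 6**2)**2 = (-192 + 36)**2 = (-156)**2 = 24336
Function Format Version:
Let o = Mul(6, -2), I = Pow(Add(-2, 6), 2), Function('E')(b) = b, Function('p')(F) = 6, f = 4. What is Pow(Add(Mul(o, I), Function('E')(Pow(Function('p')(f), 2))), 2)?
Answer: 24336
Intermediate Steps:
I = 16 (I = Pow(4, 2) = 16)
o = -12
Pow(Add(Mul(o, I), Function('E')(Pow(Function('p')(f), 2))), 2) = Pow(Add(Mul(-12, 16), Pow(6, 2)), 2) = Pow(Add(-192, 36), 2) = Pow(-156, 2) = 24336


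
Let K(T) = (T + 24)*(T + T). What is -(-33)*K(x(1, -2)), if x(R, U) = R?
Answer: 1650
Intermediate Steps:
K(T) = 2*T*(24 + T) (K(T) = (24 + T)*(2*T) = 2*T*(24 + T))
-(-33)*K(x(1, -2)) = -(-33)*2*1*(24 + 1) = -(-33)*2*1*25 = -(-33)*50 = -1*(-1650) = 1650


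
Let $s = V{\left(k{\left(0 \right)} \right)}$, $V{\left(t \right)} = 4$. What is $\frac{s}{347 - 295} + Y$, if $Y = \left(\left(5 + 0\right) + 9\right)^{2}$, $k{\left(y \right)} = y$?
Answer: $\frac{2549}{13} \approx 196.08$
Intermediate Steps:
$Y = 196$ ($Y = \left(5 + 9\right)^{2} = 14^{2} = 196$)
$s = 4$
$\frac{s}{347 - 295} + Y = \frac{4}{347 - 295} + 196 = \frac{4}{52} + 196 = 4 \cdot \frac{1}{52} + 196 = \frac{1}{13} + 196 = \frac{2549}{13}$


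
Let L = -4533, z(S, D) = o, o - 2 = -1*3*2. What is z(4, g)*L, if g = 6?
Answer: 18132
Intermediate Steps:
o = -4 (o = 2 - 1*3*2 = 2 - 3*2 = 2 - 6 = -4)
z(S, D) = -4
z(4, g)*L = -4*(-4533) = 18132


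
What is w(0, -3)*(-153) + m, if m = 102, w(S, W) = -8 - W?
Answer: 867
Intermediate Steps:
w(0, -3)*(-153) + m = (-8 - 1*(-3))*(-153) + 102 = (-8 + 3)*(-153) + 102 = -5*(-153) + 102 = 765 + 102 = 867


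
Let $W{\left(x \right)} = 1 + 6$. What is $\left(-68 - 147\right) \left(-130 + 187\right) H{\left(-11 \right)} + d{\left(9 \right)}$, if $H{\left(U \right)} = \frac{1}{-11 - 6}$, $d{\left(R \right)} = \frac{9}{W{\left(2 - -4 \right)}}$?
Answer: $\frac{85938}{119} \approx 722.17$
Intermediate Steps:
$W{\left(x \right)} = 7$
$d{\left(R \right)} = \frac{9}{7}$
$H{\left(U \right)} = - \frac{1}{17}$ ($H{\left(U \right)} = \frac{1}{-17} = - \frac{1}{17}$)
$\left(-68 - 147\right) \left(-130 + 187\right) H{\left(-11 \right)} + d{\left(9 \right)} = \left(-68 - 147\right) \left(-130 + 187\right) \left(- \frac{1}{17}\right) + \frac{9}{7} = \left(-215\right) 57 \left(- \frac{1}{17}\right) + \frac{9}{7} = \left(-12255\right) \left(- \frac{1}{17}\right) + \frac{9}{7} = \frac{12255}{17} + \frac{9}{7} = \frac{85938}{119}$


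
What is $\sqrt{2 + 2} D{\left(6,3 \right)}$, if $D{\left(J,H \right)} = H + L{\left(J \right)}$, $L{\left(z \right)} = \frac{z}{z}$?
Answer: $8$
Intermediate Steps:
$L{\left(z \right)} = 1$
$D{\left(J,H \right)} = 1 + H$ ($D{\left(J,H \right)} = H + 1 = 1 + H$)
$\sqrt{2 + 2} D{\left(6,3 \right)} = \sqrt{2 + 2} \left(1 + 3\right) = \sqrt{4} \cdot 4 = 2 \cdot 4 = 8$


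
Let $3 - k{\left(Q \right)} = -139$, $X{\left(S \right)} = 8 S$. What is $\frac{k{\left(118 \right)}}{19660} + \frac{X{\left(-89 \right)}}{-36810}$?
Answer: $\frac{961247}{36184230} \approx 0.026565$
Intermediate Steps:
$k{\left(Q \right)} = 142$ ($k{\left(Q \right)} = 3 - -139 = 3 + 139 = 142$)
$\frac{k{\left(118 \right)}}{19660} + \frac{X{\left(-89 \right)}}{-36810} = \frac{142}{19660} + \frac{8 \left(-89\right)}{-36810} = 142 \cdot \frac{1}{19660} - - \frac{356}{18405} = \frac{71}{9830} + \frac{356}{18405} = \frac{961247}{36184230}$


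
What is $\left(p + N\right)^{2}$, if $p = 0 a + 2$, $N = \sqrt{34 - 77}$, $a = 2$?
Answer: $\left(2 + i \sqrt{43}\right)^{2} \approx -39.0 + 26.23 i$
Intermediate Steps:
$N = i \sqrt{43}$ ($N = \sqrt{-43} = i \sqrt{43} \approx 6.5574 i$)
$p = 2$ ($p = 0 \cdot 2 + 2 = 0 + 2 = 2$)
$\left(p + N\right)^{2} = \left(2 + i \sqrt{43}\right)^{2}$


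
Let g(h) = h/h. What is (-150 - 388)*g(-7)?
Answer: -538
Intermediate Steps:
g(h) = 1
(-150 - 388)*g(-7) = (-150 - 388)*1 = -538*1 = -538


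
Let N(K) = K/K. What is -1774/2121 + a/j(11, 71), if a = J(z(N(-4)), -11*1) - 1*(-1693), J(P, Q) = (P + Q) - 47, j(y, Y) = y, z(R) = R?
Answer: 3450442/23331 ≈ 147.89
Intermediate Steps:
N(K) = 1
J(P, Q) = -47 + P + Q
a = 1636 (a = (-47 + 1 - 11*1) - 1*(-1693) = (-47 + 1 - 11) + 1693 = -57 + 1693 = 1636)
-1774/2121 + a/j(11, 71) = -1774/2121 + 1636/11 = 3450442/23331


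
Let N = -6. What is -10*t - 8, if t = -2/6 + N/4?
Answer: 31/3 ≈ 10.333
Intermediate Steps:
t = -11/6 (t = -2/6 - 6/4 = -2*⅙ - 6*¼ = -⅓ - 3/2 = -11/6 ≈ -1.8333)
-10*t - 8 = -10*(-11/6) - 8 = 55/3 - 8 = 31/3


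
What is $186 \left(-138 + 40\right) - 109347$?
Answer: $-127575$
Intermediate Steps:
$186 \left(-138 + 40\right) - 109347 = 186 \left(-98\right) - 109347 = -18228 - 109347 = -127575$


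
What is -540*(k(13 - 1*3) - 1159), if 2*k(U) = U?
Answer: 623160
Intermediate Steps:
k(U) = U/2
-540*(k(13 - 1*3) - 1159) = -540*((13 - 1*3)/2 - 1159) = -540*((13 - 3)/2 - 1159) = -540*((½)*10 - 1159) = -540*(5 - 1159) = -540*(-1154) = 623160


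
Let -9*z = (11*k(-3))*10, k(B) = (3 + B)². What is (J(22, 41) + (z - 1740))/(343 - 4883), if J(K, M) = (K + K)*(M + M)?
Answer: -467/1135 ≈ -0.41145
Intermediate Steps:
J(K, M) = 4*K*M (J(K, M) = (2*K)*(2*M) = 4*K*M)
z = 0 (z = -11*(3 - 3)²*10/9 = -11*0²*10/9 = -11*0*10/9 = -0*10 = -⅑*0 = 0)
(J(22, 41) + (z - 1740))/(343 - 4883) = (4*22*41 + (0 - 1740))/(343 - 4883) = (3608 - 1740)/(-4540) = 1868*(-1/4540) = -467/1135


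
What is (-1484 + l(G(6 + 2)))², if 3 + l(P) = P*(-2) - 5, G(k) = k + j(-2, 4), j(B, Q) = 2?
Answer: 2286144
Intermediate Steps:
G(k) = 2 + k (G(k) = k + 2 = 2 + k)
l(P) = -8 - 2*P (l(P) = -3 + (P*(-2) - 5) = -3 + (-2*P - 5) = -3 + (-5 - 2*P) = -8 - 2*P)
(-1484 + l(G(6 + 2)))² = (-1484 + (-8 - 2*(2 + (6 + 2))))² = (-1484 + (-8 - 2*(2 + 8)))² = (-1484 + (-8 - 2*10))² = (-1484 + (-8 - 20))² = (-1484 - 28)² = (-1512)² = 2286144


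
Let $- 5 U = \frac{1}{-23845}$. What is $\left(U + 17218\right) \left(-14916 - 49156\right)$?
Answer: $- \frac{131528030019672}{119225} \approx -1.1032 \cdot 10^{9}$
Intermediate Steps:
$U = \frac{1}{119225}$ ($U = - \frac{1}{5 \left(-23845\right)} = \left(- \frac{1}{5}\right) \left(- \frac{1}{23845}\right) = \frac{1}{119225} \approx 8.3875 \cdot 10^{-6}$)
$\left(U + 17218\right) \left(-14916 - 49156\right) = \left(\frac{1}{119225} + 17218\right) \left(-14916 - 49156\right) = \frac{2052816051}{119225} \left(-64072\right) = - \frac{131528030019672}{119225}$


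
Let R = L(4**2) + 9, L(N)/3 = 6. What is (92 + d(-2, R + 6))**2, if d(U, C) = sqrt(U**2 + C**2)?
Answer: (92 + sqrt(1093))**2 ≈ 15640.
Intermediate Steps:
L(N) = 18 (L(N) = 3*6 = 18)
R = 27 (R = 18 + 9 = 27)
d(U, C) = sqrt(C**2 + U**2)
(92 + d(-2, R + 6))**2 = (92 + sqrt((27 + 6)**2 + (-2)**2))**2 = (92 + sqrt(33**2 + 4))**2 = (92 + sqrt(1089 + 4))**2 = (92 + sqrt(1093))**2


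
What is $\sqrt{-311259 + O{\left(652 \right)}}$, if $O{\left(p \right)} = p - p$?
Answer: $i \sqrt{311259} \approx 557.91 i$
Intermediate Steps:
$O{\left(p \right)} = 0$
$\sqrt{-311259 + O{\left(652 \right)}} = \sqrt{-311259 + 0} = \sqrt{-311259} = i \sqrt{311259}$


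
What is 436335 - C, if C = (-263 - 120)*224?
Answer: 522127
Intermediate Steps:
C = -85792 (C = -383*224 = -85792)
436335 - C = 436335 - 1*(-85792) = 436335 + 85792 = 522127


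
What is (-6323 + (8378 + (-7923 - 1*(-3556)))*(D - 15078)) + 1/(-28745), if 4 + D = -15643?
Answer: -3542657346011/28745 ≈ -1.2324e+8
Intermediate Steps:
D = -15647 (D = -4 - 15643 = -15647)
(-6323 + (8378 + (-7923 - 1*(-3556)))*(D - 15078)) + 1/(-28745) = (-6323 + (8378 + (-7923 - 1*(-3556)))*(-15647 - 15078)) + 1/(-28745) = (-6323 + (8378 + (-7923 + 3556))*(-30725)) - 1/28745 = (-6323 + (8378 - 4367)*(-30725)) - 1/28745 = (-6323 + 4011*(-30725)) - 1/28745 = (-6323 - 123237975) - 1/28745 = -123244298 - 1/28745 = -3542657346011/28745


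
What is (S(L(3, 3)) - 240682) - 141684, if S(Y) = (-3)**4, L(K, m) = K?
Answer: -382285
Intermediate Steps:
S(Y) = 81
(S(L(3, 3)) - 240682) - 141684 = (81 - 240682) - 141684 = -240601 - 141684 = -382285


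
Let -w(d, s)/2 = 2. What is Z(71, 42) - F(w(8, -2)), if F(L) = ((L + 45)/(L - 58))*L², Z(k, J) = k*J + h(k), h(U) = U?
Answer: 94971/31 ≈ 3063.6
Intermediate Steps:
w(d, s) = -4 (w(d, s) = -2*2 = -4)
Z(k, J) = k + J*k (Z(k, J) = k*J + k = J*k + k = k + J*k)
F(L) = L²*(45 + L)/(-58 + L) (F(L) = ((45 + L)/(-58 + L))*L² = L²*(45 + L)/(-58 + L))
Z(71, 42) - F(w(8, -2)) = 71*(1 + 42) - (-4)²*(45 - 4)/(-58 - 4) = 71*43 - 16*41/(-62) = 3053 - 16*(-1)*41/62 = 3053 - 1*(-328/31) = 3053 + 328/31 = 94971/31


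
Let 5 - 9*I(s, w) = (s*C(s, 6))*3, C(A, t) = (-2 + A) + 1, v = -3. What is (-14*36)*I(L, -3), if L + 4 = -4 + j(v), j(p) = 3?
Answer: 4760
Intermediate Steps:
C(A, t) = -1 + A
L = -5 (L = -4 + (-4 + 3) = -4 - 1 = -5)
I(s, w) = 5/9 - s*(-1 + s)/3 (I(s, w) = 5/9 - s*(-1 + s)*3/9 = 5/9 - s*(-1 + s)/3)
(-14*36)*I(L, -3) = (-14*36)*(5/9 - ⅓*(-5)*(-1 - 5)) = -504*(5/9 - ⅓*(-5)*(-6)) = -504*(5/9 - 10) = -504*(-85/9) = 4760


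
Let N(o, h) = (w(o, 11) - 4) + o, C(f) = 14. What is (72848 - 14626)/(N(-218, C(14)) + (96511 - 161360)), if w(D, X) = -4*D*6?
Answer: -58222/59839 ≈ -0.97298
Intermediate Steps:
w(D, X) = -24*D
N(o, h) = -4 - 23*o (N(o, h) = (-24*o - 4) + o = (-4 - 24*o) + o = -4 - 23*o)
(72848 - 14626)/(N(-218, C(14)) + (96511 - 161360)) = (72848 - 14626)/((-4 - 23*(-218)) + (96511 - 161360)) = 58222/((-4 + 5014) - 64849) = 58222/(5010 - 64849) = 58222/(-59839) = 58222*(-1/59839) = -58222/59839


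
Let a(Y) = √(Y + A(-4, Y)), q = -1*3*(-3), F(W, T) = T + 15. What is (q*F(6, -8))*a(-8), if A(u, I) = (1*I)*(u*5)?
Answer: 126*√38 ≈ 776.72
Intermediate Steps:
F(W, T) = 15 + T
q = 9 (q = -3*(-3) = 9)
A(u, I) = 5*I*u (A(u, I) = I*(5*u) = 5*I*u)
a(Y) = √19*√(-Y) (a(Y) = √(Y + 5*Y*(-4)) = √(Y - 20*Y) = √(-19*Y) = √19*√(-Y))
(q*F(6, -8))*a(-8) = (9*(15 - 8))*(√19*√(-1*(-8))) = (9*7)*(√19*√8) = 63*(√19*(2*√2)) = 63*(2*√38) = 126*√38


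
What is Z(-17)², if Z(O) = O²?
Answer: 83521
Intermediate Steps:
Z(-17)² = ((-17)²)² = 289² = 83521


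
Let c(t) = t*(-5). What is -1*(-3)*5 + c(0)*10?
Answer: 15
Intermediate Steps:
c(t) = -5*t
-1*(-3)*5 + c(0)*10 = -1*(-3)*5 - 5*0*10 = 3*5 + 0*10 = 15 + 0 = 15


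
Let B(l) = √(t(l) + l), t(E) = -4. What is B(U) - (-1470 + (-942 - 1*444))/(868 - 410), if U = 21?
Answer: 1428/229 + √17 ≈ 10.359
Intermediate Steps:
B(l) = √(-4 + l)
B(U) - (-1470 + (-942 - 1*444))/(868 - 410) = √(-4 + 21) - (-1470 + (-942 - 1*444))/(868 - 410) = √17 - (-1470 + (-942 - 444))/458 = √17 - (-1470 - 1386)/458 = √17 - (-2856)/458 = √17 - 1*(-1428/229) = √17 + 1428/229 = 1428/229 + √17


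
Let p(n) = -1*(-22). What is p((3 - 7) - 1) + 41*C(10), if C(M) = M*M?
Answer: 4122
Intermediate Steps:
p(n) = 22
C(M) = M**2
p((3 - 7) - 1) + 41*C(10) = 22 + 41*10**2 = 22 + 41*100 = 22 + 4100 = 4122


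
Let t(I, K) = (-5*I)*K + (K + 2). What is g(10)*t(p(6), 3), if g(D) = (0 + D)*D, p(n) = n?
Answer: -8500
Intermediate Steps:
t(I, K) = 2 + K - 5*I*K (t(I, K) = -5*I*K + (2 + K) = 2 + K - 5*I*K)
g(D) = D² (g(D) = D*D = D²)
g(10)*t(p(6), 3) = 10²*(2 + 3 - 5*6*3) = 100*(2 + 3 - 90) = 100*(-85) = -8500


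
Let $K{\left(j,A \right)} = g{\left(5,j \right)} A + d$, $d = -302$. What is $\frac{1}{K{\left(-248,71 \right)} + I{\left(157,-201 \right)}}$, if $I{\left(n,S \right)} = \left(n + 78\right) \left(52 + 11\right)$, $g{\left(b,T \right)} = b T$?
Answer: $- \frac{1}{73537} \approx -1.3599 \cdot 10^{-5}$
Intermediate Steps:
$g{\left(b,T \right)} = T b$
$K{\left(j,A \right)} = -302 + 5 A j$ ($K{\left(j,A \right)} = j 5 A - 302 = 5 j A - 302 = 5 A j - 302 = -302 + 5 A j$)
$I{\left(n,S \right)} = 4914 + 63 n$ ($I{\left(n,S \right)} = \left(78 + n\right) 63 = 4914 + 63 n$)
$\frac{1}{K{\left(-248,71 \right)} + I{\left(157,-201 \right)}} = \frac{1}{\left(-302 + 5 \cdot 71 \left(-248\right)\right) + \left(4914 + 63 \cdot 157\right)} = \frac{1}{\left(-302 - 88040\right) + \left(4914 + 9891\right)} = \frac{1}{-88342 + 14805} = \frac{1}{-73537} = - \frac{1}{73537}$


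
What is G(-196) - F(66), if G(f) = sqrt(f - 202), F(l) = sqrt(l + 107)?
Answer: -sqrt(173) + I*sqrt(398) ≈ -13.153 + 19.95*I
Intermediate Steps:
F(l) = sqrt(107 + l)
G(f) = sqrt(-202 + f)
G(-196) - F(66) = sqrt(-202 - 196) - sqrt(107 + 66) = sqrt(-398) - sqrt(173) = I*sqrt(398) - sqrt(173) = -sqrt(173) + I*sqrt(398)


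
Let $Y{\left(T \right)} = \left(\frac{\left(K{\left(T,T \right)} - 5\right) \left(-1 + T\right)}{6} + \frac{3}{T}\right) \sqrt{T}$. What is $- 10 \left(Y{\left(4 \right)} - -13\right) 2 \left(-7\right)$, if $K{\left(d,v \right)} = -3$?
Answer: $910$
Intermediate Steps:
$Y{\left(T \right)} = \sqrt{T} \left(\frac{4}{3} + \frac{3}{T} - \frac{4 T}{3}\right)$ ($Y{\left(T \right)} = \left(\frac{\left(-3 - 5\right) \left(-1 + T\right)}{6} + \frac{3}{T}\right) \sqrt{T} = \left(- 8 \left(-1 + T\right) \frac{1}{6} + \frac{3}{T}\right) \sqrt{T} = \left(\left(8 - 8 T\right) \frac{1}{6} + \frac{3}{T}\right) \sqrt{T} = \left(\left(\frac{4}{3} - \frac{4 T}{3}\right) + \frac{3}{T}\right) \sqrt{T} = \left(\frac{4}{3} + \frac{3}{T} - \frac{4 T}{3}\right) \sqrt{T} = \sqrt{T} \left(\frac{4}{3} + \frac{3}{T} - \frac{4 T}{3}\right)$)
$- 10 \left(Y{\left(4 \right)} - -13\right) 2 \left(-7\right) = - 10 \left(\frac{9 + 4 \cdot 4 \left(1 - 4\right)}{3 \cdot 2} - -13\right) 2 \left(-7\right) = - 10 \left(\frac{1}{3} \cdot \frac{1}{2} \left(9 + 4 \cdot 4 \left(1 - 4\right)\right) + 13\right) \left(-14\right) = - 10 \left(\frac{1}{3} \cdot \frac{1}{2} \left(9 + 4 \cdot 4 \left(-3\right)\right) + 13\right) \left(-14\right) = - 10 \left(\frac{1}{3} \cdot \frac{1}{2} \left(9 - 48\right) + 13\right) \left(-14\right) = - 10 \left(\frac{1}{3} \cdot \frac{1}{2} \left(-39\right) + 13\right) \left(-14\right) = - 10 \left(- \frac{13}{2} + 13\right) \left(-14\right) = \left(-10\right) \frac{13}{2} \left(-14\right) = \left(-65\right) \left(-14\right) = 910$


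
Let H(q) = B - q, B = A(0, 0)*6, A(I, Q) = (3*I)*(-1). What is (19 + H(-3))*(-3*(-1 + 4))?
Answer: -198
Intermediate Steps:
A(I, Q) = -3*I
B = 0 (B = -3*0*6 = 0*6 = 0)
H(q) = -q (H(q) = 0 - q = -q)
(19 + H(-3))*(-3*(-1 + 4)) = (19 - 1*(-3))*(-3*(-1 + 4)) = (19 + 3)*(-3*3) = 22*(-9) = -198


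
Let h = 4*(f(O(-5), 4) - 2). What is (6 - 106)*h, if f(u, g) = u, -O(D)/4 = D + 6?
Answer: 2400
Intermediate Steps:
O(D) = -24 - 4*D (O(D) = -4*(D + 6) = -4*(6 + D) = -24 - 4*D)
h = -24 (h = 4*((-24 - 4*(-5)) - 2) = 4*((-24 + 20) - 2) = 4*(-4 - 2) = 4*(-6) = -24)
(6 - 106)*h = (6 - 106)*(-24) = -100*(-24) = 2400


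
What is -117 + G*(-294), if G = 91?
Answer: -26871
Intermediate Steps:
-117 + G*(-294) = -117 + 91*(-294) = -117 - 26754 = -26871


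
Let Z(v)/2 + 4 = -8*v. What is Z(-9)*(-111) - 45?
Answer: -15141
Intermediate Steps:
Z(v) = -8 - 16*v (Z(v) = -8 + 2*(-8*v) = -8 - 16*v)
Z(-9)*(-111) - 45 = (-8 - 16*(-9))*(-111) - 45 = (-8 + 144)*(-111) - 45 = 136*(-111) - 45 = -15096 - 45 = -15141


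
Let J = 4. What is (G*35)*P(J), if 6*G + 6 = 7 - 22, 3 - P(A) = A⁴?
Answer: 61985/2 ≈ 30993.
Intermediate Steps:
P(A) = 3 - A⁴
G = -7/2 (G = -1 + (7 - 22)/6 = -1 + (⅙)*(-15) = -1 - 5/2 = -7/2 ≈ -3.5000)
(G*35)*P(J) = (-7/2*35)*(3 - 1*4⁴) = -245*(3 - 1*256)/2 = -245*(3 - 256)/2 = -245/2*(-253) = 61985/2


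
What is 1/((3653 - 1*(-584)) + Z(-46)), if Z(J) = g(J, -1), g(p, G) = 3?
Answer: 1/4240 ≈ 0.00023585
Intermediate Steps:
Z(J) = 3
1/((3653 - 1*(-584)) + Z(-46)) = 1/((3653 - 1*(-584)) + 3) = 1/((3653 + 584) + 3) = 1/(4237 + 3) = 1/4240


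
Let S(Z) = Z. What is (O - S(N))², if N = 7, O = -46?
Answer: 2809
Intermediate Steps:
(O - S(N))² = (-46 - 1*7)² = (-46 - 7)² = (-53)² = 2809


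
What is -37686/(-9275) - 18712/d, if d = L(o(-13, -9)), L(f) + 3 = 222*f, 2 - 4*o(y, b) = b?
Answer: -60263822/2253825 ≈ -26.738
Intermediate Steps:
o(y, b) = ½ - b/4
L(f) = -3 + 222*f
d = 1215/2 (d = -3 + 222*(½ - ¼*(-9)) = -3 + 222*(½ + 9/4) = -3 + 222*(11/4) = -3 + 1221/2 = 1215/2 ≈ 607.50)
-37686/(-9275) - 18712/d = -37686/(-9275) - 18712/1215/2 = -37686*(-1/9275) - 18712*2/1215 = 37686/9275 - 37424/1215 = -60263822/2253825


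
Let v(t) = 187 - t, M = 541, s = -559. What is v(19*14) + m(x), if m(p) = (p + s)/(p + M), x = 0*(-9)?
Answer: -43298/541 ≈ -80.033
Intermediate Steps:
x = 0
m(p) = (-559 + p)/(541 + p) (m(p) = (p - 559)/(p + 541) = (-559 + p)/(541 + p))
v(19*14) + m(x) = (187 - 19*14) + (-559 + 0)/(541 + 0) = (187 - 1*266) - 559/541 = (187 - 266) + (1/541)*(-559) = -79 - 559/541 = -43298/541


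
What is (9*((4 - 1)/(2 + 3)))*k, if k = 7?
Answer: 189/5 ≈ 37.800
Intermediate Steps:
(9*((4 - 1)/(2 + 3)))*k = (9*((4 - 1)/(2 + 3)))*7 = (9*(3/5))*7 = (27/5)*7 = 189/5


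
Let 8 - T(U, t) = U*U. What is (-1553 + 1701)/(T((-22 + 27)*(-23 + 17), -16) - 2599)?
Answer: -148/3491 ≈ -0.042395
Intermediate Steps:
T(U, t) = 8 - U² (T(U, t) = 8 - U*U = 8 - U²)
(-1553 + 1701)/(T((-22 + 27)*(-23 + 17), -16) - 2599) = (-1553 + 1701)/((8 - ((-22 + 27)*(-23 + 17))²) - 2599) = 148/((8 - (5*(-6))²) - 2599) = 148/((8 - 1*(-30)²) - 2599) = 148/((8 - 1*900) - 2599) = 148/((8 - 900) - 2599) = 148/(-892 - 2599) = 148/(-3491) = 148*(-1/3491) = -148/3491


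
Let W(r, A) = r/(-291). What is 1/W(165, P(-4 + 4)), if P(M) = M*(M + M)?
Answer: -97/55 ≈ -1.7636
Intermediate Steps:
P(M) = 2*M**2 (P(M) = M*(2*M) = 2*M**2)
W(r, A) = -r/291 (W(r, A) = r*(-1/291) = -r/291)
1/W(165, P(-4 + 4)) = 1/(-1/291*165) = 1/(-55/97) = -97/55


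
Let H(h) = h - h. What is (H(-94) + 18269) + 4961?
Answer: 23230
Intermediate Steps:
H(h) = 0
(H(-94) + 18269) + 4961 = (0 + 18269) + 4961 = 18269 + 4961 = 23230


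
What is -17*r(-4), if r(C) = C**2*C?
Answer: 1088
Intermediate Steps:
r(C) = C**3
-17*r(-4) = -17*(-4)**3 = -17*(-64) = 1088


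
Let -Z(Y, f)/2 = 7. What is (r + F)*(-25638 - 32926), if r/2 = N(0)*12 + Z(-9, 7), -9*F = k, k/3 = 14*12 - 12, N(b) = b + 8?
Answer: -6559168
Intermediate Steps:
Z(Y, f) = -14 (Z(Y, f) = -2*7 = -14)
N(b) = 8 + b
k = 468 (k = 3*(14*12 - 12) = 3*(168 - 12) = 3*156 = 468)
F = -52 (F = -⅑*468 = -52)
r = 164 (r = 2*((8 + 0)*12 - 14) = 2*(8*12 - 14) = 2*(96 - 14) = 2*82 = 164)
(r + F)*(-25638 - 32926) = (164 - 52)*(-25638 - 32926) = 112*(-58564) = -6559168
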